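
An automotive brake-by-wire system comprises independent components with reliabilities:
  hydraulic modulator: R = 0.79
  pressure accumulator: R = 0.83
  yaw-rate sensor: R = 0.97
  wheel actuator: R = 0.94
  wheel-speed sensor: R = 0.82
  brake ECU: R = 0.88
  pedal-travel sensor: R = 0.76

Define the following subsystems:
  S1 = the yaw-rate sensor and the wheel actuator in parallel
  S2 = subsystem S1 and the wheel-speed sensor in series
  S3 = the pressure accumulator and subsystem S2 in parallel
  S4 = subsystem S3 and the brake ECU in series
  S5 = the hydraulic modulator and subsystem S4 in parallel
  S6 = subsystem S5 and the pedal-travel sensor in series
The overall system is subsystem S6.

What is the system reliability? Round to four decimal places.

0.7365

Parallel (yaw-rate sensor and wheel actuator): 1 − (1 − 0.970000)(1 − 0.940000) = 0.998200
Series ([0.998200] and wheel-speed sensor): 0.998200 × 0.820000 = 0.818524
Parallel (pressure accumulator and [0.818524]): 1 − (1 − 0.830000)(1 − 0.818524) = 0.969149
Series ([0.969149] and brake ECU): 0.969149 × 0.880000 = 0.852851
Parallel (hydraulic modulator and [0.852851]): 1 − (1 − 0.790000)(1 − 0.852851) = 0.969099
Series ([0.969099] and pedal-travel sensor): 0.969099 × 0.760000 = 0.7365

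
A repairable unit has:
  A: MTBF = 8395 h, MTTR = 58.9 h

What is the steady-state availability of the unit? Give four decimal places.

0.9930

A(A) = MTBF/(MTBF+MTTR) = 8395/(8395+58.9) = 0.9930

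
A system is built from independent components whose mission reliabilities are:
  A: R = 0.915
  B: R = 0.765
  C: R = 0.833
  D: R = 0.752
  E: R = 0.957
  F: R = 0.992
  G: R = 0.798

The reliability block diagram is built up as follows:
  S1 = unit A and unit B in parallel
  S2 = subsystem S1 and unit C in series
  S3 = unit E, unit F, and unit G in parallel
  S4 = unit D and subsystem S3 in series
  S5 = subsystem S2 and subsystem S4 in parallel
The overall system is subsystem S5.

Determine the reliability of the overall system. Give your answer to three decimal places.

0.954

Parallel (A and B): 1 − (1 − 0.91500)(1 − 0.76500) = 0.98003
Series ([0.98003] and C): 0.98003 × 0.83300 = 0.81636
Parallel (E, F, and G): 1 − (1 − 0.95700)(1 − 0.99200)(1 − 0.79800) = 0.99993
Series (D and [0.99993]): 0.75200 × 0.99993 = 0.75195
Parallel ([0.81636] and [0.75195]): 1 − (1 − 0.81636)(1 − 0.75195) = 0.954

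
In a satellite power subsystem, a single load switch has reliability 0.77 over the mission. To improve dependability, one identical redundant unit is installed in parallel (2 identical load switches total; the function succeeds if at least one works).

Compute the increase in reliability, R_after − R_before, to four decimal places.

0.1771

R_before = 0.77
R_after = 1 − (1 − 0.77)^2 = 0.9471
ΔR = 0.9471 − 0.77 = 0.1771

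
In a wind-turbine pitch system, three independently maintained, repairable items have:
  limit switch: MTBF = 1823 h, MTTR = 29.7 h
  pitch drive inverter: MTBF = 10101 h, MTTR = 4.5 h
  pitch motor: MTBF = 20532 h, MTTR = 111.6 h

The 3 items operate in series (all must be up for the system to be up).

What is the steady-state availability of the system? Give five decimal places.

A(limit switch) = MTBF/(MTBF+MTTR) = 1823/(1823+29.7) = 0.983969
A(pitch drive inverter) = MTBF/(MTBF+MTTR) = 10101/(10101+4.5) = 0.999555
A(pitch motor) = MTBF/(MTBF+MTTR) = 20532/(20532+111.6) = 0.994594
Series availability: 0.983969 × 0.999555 × 0.994594 = 0.97821

0.97821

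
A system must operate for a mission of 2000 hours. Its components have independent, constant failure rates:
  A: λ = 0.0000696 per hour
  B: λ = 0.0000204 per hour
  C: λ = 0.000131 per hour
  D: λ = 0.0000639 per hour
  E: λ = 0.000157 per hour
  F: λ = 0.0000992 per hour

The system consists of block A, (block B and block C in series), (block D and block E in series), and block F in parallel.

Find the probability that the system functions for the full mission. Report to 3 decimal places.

R(A) = exp(−0.0000696 × 2000) = 0.87005
R(B) = exp(−0.0000204 × 2000) = 0.96002
R(C) = exp(−0.000131 × 2000) = 0.76951
R(D) = exp(−0.0000639 × 2000) = 0.88003
R(E) = exp(−0.000157 × 2000) = 0.73052
R(F) = exp(−0.0000992 × 2000) = 0.82004
Series (B and C): 0.96002 × 0.76951 = 0.73874
Series (D and E): 0.88003 × 0.73052 = 0.64288
Parallel (A, [0.73874], [0.64288], and F): 1 − (1 − 0.87005)(1 − 0.73874)(1 − 0.64288)(1 − 0.82004) = 0.998

0.998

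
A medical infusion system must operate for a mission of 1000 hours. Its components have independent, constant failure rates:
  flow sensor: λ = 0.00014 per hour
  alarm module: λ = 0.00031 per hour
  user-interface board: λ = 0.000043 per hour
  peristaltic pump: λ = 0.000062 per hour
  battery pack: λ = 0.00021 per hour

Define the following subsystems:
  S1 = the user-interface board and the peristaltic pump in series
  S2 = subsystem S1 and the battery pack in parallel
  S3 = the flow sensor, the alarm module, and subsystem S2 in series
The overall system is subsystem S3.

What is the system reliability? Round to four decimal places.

0.6256

R(flow sensor) = exp(−0.00014 × 1000) = 0.869358
R(alarm module) = exp(−0.00031 × 1000) = 0.733447
R(user-interface board) = exp(−0.000043 × 1000) = 0.957911
R(peristaltic pump) = exp(−0.000062 × 1000) = 0.939883
R(battery pack) = exp(−0.00021 × 1000) = 0.810584
Series (user-interface board and peristaltic pump): 0.957911 × 0.939883 = 0.900324
Parallel ([0.900324] and battery pack): 1 − (1 − 0.900324)(1 − 0.810584) = 0.981120
Series (flow sensor, alarm module, and [0.981120]): 0.869358 × 0.733447 × 0.981120 = 0.6256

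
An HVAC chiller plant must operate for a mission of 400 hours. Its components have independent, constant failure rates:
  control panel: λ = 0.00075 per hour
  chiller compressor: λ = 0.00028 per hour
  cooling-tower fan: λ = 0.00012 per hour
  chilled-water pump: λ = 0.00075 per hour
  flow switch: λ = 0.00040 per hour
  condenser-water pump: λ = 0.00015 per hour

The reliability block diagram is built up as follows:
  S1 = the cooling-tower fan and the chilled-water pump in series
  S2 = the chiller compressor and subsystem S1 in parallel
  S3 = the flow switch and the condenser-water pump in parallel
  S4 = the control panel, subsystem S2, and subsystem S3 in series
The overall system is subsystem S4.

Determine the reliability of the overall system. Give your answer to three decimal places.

0.712

R(control panel) = exp(−0.00075 × 400) = 0.74082
R(chiller compressor) = exp(−0.00028 × 400) = 0.89404
R(cooling-tower fan) = exp(−0.00012 × 400) = 0.95313
R(chilled-water pump) = exp(−0.00075 × 400) = 0.74082
R(flow switch) = exp(−0.00040 × 400) = 0.85214
R(condenser-water pump) = exp(−0.00015 × 400) = 0.94176
Series (cooling-tower fan and chilled-water pump): 0.95313 × 0.74082 = 0.70610
Parallel (chiller compressor and [0.70610]): 1 − (1 − 0.89404)(1 − 0.70610) = 0.96886
Parallel (flow switch and condenser-water pump): 1 − (1 − 0.85214)(1 − 0.94176) = 0.99139
Series (control panel, [0.96886], and [0.99139]): 0.74082 × 0.96886 × 0.99139 = 0.712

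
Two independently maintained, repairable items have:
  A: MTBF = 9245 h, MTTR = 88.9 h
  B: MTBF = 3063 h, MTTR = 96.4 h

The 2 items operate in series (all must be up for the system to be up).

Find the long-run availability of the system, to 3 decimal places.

A(A) = MTBF/(MTBF+MTTR) = 9245/(9245+88.9) = 0.990476
A(B) = MTBF/(MTBF+MTTR) = 3063/(3063+96.4) = 0.969488
Series availability: 0.990476 × 0.969488 = 0.960

0.960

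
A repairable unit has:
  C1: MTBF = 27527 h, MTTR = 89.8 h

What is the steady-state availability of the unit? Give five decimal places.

A(C1) = MTBF/(MTBF+MTTR) = 27527/(27527+89.8) = 0.99675

0.99675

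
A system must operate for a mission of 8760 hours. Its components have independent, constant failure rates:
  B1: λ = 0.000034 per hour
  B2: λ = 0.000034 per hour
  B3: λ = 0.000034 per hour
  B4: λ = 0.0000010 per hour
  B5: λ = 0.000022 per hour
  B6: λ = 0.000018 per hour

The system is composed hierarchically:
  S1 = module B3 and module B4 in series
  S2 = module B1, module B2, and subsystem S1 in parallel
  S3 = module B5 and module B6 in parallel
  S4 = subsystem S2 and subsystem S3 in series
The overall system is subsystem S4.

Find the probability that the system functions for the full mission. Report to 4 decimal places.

R(B1) = exp(−0.000034 × 8760) = 0.742420
R(B2) = exp(−0.000034 × 8760) = 0.742420
R(B3) = exp(−0.000034 × 8760) = 0.742420
R(B4) = exp(−0.0000010 × 8760) = 0.991278
R(B5) = exp(−0.000022 × 8760) = 0.824713
R(B6) = exp(−0.000018 × 8760) = 0.854123
Series (B3 and B4): 0.742420 × 0.991278 = 0.735945
Parallel (B1, B2, and [0.735945]): 1 − (1 − 0.742420)(1 − 0.742420)(1 − 0.735945) = 0.982481
Parallel (B5 and B6): 1 − (1 − 0.824713)(1 − 0.854123) = 0.974430
Series ([0.982481] and [0.974430]): 0.982481 × 0.974430 = 0.9574

0.9574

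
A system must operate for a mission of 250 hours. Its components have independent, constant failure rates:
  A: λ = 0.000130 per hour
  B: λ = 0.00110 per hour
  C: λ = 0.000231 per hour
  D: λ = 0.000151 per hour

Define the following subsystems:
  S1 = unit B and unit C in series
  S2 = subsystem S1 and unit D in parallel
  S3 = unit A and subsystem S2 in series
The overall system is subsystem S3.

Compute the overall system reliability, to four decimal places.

R(A) = exp(−0.000130 × 250) = 0.968022
R(B) = exp(−0.00110 × 250) = 0.759572
R(C) = exp(−0.000231 × 250) = 0.943886
R(D) = exp(−0.000151 × 250) = 0.962954
Series (B and C): 0.759572 × 0.943886 = 0.716949
Parallel ([0.716949] and D): 1 − (1 − 0.716949)(1 − 0.962954) = 0.989514
Series (A and [0.989514]): 0.968022 × 0.989514 = 0.9579

0.9579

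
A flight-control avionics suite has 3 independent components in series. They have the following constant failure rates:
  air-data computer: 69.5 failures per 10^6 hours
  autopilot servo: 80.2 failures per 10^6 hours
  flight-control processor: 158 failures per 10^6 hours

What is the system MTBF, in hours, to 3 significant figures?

Series of exponential components: λ_sys = Σ λ_i
λ_sys = 0.0000695 + 0.0000802 + 0.000158 = 3.0770e-04 /h
MTBF = 1 / λ_sys = 3250 h

3250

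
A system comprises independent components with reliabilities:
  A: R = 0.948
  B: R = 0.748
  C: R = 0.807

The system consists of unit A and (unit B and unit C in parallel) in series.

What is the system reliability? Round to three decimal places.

0.902

Parallel (B and C): 1 − (1 − 0.74800)(1 − 0.80700) = 0.95136
Series (A and [0.95136]): 0.94800 × 0.95136 = 0.902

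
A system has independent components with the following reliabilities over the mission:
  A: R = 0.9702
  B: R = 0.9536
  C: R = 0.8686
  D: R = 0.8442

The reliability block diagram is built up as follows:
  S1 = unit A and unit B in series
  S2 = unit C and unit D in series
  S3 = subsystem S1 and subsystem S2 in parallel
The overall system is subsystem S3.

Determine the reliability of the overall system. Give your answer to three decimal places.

0.980

Series (A and B): 0.97020 × 0.95360 = 0.92518
Series (C and D): 0.86860 × 0.84420 = 0.73327
Parallel ([0.92518] and [0.73327]): 1 − (1 − 0.92518)(1 − 0.73327) = 0.980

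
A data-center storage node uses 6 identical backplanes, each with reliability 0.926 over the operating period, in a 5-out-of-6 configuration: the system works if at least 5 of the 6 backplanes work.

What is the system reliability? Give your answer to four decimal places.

R = Σ_{i=5}^{6} C(6,i) p^i (1−p)^{6−i} with p = 0.926
C(6,5)·0.926^5·0.074^1 = 0.302300
C(6,6)·0.926^6·0.074^0 = 0.630472
Sum = 0.9328

0.9328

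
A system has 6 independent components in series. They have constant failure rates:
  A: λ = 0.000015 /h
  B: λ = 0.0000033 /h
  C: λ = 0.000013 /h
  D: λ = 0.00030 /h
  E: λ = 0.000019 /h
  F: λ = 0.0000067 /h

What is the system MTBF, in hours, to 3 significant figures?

2800

Series of exponential components: λ_sys = Σ λ_i
λ_sys = 0.000015 + 0.0000033 + 0.000013 + 0.00030 + 0.000019 + 0.0000067 = 3.5700e-04 /h
MTBF = 1 / λ_sys = 2800 h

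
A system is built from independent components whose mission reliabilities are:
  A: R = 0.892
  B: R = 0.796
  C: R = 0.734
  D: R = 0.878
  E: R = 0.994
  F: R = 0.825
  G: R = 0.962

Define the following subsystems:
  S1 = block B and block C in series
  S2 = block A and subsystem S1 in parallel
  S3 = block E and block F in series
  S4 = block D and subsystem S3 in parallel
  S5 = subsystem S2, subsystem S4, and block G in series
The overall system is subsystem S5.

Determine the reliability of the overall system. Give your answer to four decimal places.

0.8986

Series (B and C): 0.796000 × 0.734000 = 0.584264
Parallel (A and [0.584264]): 1 − (1 − 0.892000)(1 − 0.584264) = 0.955101
Series (E and F): 0.994000 × 0.825000 = 0.820050
Parallel (D and [0.820050]): 1 − (1 − 0.878000)(1 − 0.820050) = 0.978046
Series ([0.955101], [0.978046], and G): 0.955101 × 0.978046 × 0.962000 = 0.8986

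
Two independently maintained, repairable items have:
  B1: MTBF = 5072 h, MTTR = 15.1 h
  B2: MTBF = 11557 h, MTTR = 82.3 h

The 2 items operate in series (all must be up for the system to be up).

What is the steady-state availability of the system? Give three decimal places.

A(B1) = MTBF/(MTBF+MTTR) = 5072/(5072+15.1) = 0.997032
A(B2) = MTBF/(MTBF+MTTR) = 11557/(11557+82.3) = 0.992929
Series availability: 0.997032 × 0.992929 = 0.990

0.990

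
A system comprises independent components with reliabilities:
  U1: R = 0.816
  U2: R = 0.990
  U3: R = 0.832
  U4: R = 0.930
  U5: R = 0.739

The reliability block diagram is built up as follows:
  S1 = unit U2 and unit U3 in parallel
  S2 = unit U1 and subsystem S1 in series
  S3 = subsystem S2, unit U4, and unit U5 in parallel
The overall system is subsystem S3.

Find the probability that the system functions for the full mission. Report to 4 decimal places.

0.9966

Parallel (U2 and U3): 1 − (1 − 0.990000)(1 − 0.832000) = 0.998320
Series (U1 and [0.998320]): 0.816000 × 0.998320 = 0.814629
Parallel ([0.814629], U4, and U5): 1 − (1 − 0.814629)(1 − 0.930000)(1 − 0.739000) = 0.9966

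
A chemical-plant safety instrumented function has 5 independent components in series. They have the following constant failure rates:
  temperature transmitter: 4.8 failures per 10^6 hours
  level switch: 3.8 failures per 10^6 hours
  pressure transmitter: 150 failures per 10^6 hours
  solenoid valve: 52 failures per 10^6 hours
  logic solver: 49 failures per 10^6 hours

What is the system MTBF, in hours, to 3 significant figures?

3850

Series of exponential components: λ_sys = Σ λ_i
λ_sys = 0.0000048 + 0.0000038 + 0.00015 + 0.000052 + 0.000049 = 2.5960e-04 /h
MTBF = 1 / λ_sys = 3850 h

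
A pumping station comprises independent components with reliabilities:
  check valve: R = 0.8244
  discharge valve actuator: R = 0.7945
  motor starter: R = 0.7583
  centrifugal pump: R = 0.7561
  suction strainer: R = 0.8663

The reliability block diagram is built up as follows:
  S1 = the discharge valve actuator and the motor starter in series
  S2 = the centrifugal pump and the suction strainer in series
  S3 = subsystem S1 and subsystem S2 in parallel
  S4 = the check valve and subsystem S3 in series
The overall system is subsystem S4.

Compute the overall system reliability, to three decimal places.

0.711

Series (discharge valve actuator and motor starter): 0.79450 × 0.75830 = 0.60247
Series (centrifugal pump and suction strainer): 0.75610 × 0.86630 = 0.65501
Parallel ([0.60247] and [0.65501]): 1 − (1 − 0.60247)(1 − 0.65501) = 0.86286
Series (check valve and [0.86286]): 0.82440 × 0.86286 = 0.711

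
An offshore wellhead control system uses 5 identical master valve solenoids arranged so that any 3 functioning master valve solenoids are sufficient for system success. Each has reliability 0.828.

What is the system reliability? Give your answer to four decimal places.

R = Σ_{i=3}^{5} C(5,i) p^i (1−p)^{5−i} with p = 0.828
C(5,3)·0.828^3·0.172^2 = 0.167938
C(5,4)·0.828^4·0.172^1 = 0.404222
C(5,5)·0.828^5·0.172^0 = 0.389181
Sum = 0.9613

0.9613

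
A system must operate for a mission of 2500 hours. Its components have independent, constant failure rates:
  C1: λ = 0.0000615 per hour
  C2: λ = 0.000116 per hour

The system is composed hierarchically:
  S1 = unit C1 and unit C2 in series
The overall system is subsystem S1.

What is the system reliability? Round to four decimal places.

0.6416

R(C1) = exp(−0.0000615 × 2500) = 0.857486
R(C2) = exp(−0.000116 × 2500) = 0.748264
Series (C1 and C2): 0.857486 × 0.748264 = 0.6416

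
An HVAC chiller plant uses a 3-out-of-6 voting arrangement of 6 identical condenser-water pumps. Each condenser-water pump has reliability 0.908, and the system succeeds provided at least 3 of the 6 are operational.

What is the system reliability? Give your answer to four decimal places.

0.9991

R = Σ_{i=3}^{6} C(6,i) p^i (1−p)^{6−i} with p = 0.908
C(6,3)·0.908^3·0.092^3 = 0.011659
C(6,4)·0.908^4·0.092^2 = 0.086300
C(6,5)·0.908^5·0.092^1 = 0.340697
C(6,6)·0.908^6·0.092^0 = 0.560422
Sum = 0.9991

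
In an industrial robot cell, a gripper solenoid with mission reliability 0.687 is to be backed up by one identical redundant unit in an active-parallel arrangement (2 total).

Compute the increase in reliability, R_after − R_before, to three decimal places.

R_before = 0.687
R_after = 1 − (1 − 0.687)^2 = 0.902
ΔR = 0.902 − 0.687 = 0.215

0.215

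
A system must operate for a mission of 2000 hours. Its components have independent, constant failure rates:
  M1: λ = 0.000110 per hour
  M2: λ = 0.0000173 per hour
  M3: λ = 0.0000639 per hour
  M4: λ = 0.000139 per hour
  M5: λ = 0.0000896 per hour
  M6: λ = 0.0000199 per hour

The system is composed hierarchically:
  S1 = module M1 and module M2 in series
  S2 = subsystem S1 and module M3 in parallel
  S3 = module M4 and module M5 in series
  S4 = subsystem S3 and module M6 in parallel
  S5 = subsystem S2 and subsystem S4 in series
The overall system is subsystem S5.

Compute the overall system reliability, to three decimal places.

R(M1) = exp(−0.000110 × 2000) = 0.80252
R(M2) = exp(−0.0000173 × 2000) = 0.96599
R(M3) = exp(−0.0000639 × 2000) = 0.88003
R(M4) = exp(−0.000139 × 2000) = 0.75730
R(M5) = exp(−0.0000896 × 2000) = 0.83594
R(M6) = exp(−0.0000199 × 2000) = 0.96098
Series (M1 and M2): 0.80252 × 0.96599 = 0.77523
Parallel ([0.77523] and M3): 1 − (1 − 0.77523)(1 − 0.88003) = 0.97303
Series (M4 and M5): 0.75730 × 0.83594 = 0.63306
Parallel ([0.63306] and M6): 1 − (1 − 0.63306)(1 − 0.96098) = 0.98568
Series ([0.97303] and [0.98568]): 0.97303 × 0.98568 = 0.959

0.959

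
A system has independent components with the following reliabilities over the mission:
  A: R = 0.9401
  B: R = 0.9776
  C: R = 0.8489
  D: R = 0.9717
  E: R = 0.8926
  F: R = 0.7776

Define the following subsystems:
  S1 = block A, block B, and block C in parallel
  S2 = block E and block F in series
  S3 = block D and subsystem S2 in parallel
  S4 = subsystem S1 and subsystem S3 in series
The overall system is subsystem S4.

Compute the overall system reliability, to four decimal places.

Parallel (A, B, and C): 1 − (1 − 0.940100)(1 − 0.977600)(1 − 0.848900) = 0.999797
Series (E and F): 0.892600 × 0.777600 = 0.694086
Parallel (D and [0.694086]): 1 − (1 − 0.971700)(1 − 0.694086) = 0.991343
Series ([0.999797] and [0.991343]): 0.999797 × 0.991343 = 0.9911

0.9911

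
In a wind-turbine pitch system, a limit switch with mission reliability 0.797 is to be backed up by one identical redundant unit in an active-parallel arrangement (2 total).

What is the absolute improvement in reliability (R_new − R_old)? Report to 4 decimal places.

0.1618

R_before = 0.797
R_after = 1 − (1 − 0.797)^2 = 0.9588
ΔR = 0.9588 − 0.797 = 0.1618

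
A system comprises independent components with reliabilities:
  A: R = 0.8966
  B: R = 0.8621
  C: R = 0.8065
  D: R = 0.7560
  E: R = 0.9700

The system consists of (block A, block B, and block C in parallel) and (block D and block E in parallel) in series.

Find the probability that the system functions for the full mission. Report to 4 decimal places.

Parallel (A, B, and C): 1 − (1 − 0.896600)(1 − 0.862100)(1 − 0.806500) = 0.997241
Parallel (D and E): 1 − (1 − 0.756000)(1 − 0.970000) = 0.992680
Series ([0.997241] and [0.992680]): 0.997241 × 0.992680 = 0.9899

0.9899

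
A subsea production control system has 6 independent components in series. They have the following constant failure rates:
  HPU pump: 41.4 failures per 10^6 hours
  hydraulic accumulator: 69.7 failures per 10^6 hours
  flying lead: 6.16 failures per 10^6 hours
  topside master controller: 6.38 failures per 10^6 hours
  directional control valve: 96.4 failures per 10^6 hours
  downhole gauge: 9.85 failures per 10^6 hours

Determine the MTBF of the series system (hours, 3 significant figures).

Series of exponential components: λ_sys = Σ λ_i
λ_sys = 0.0000414 + 0.0000697 + 0.00000616 + 0.00000638 + 0.0000964 + 0.00000985 = 2.2989e-04 /h
MTBF = 1 / λ_sys = 4350 h

4350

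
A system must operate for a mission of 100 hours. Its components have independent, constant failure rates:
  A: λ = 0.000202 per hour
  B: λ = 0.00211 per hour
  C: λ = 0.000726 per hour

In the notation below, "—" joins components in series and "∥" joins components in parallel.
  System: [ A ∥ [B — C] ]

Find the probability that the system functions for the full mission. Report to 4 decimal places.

0.9951

R(A) = exp(−0.000202 × 100) = 0.980003
R(B) = exp(−0.00211 × 100) = 0.809774
R(C) = exp(−0.000726 × 100) = 0.929973
Series (B and C): 0.809774 × 0.929973 = 0.753068
Parallel (A and [0.753068]): 1 − (1 − 0.980003)(1 − 0.753068) = 0.9951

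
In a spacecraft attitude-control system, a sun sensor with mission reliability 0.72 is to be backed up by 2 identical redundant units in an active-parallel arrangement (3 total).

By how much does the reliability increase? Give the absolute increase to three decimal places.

R_before = 0.72
R_after = 1 − (1 − 0.72)^3 = 0.978
ΔR = 0.978 − 0.72 = 0.258

0.258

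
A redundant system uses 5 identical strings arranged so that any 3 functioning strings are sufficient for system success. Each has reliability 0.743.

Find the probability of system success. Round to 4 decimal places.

R = Σ_{i=3}^{5} C(5,i) p^i (1−p)^{5−i} with p = 0.743
C(5,3)·0.743^3·0.257^2 = 0.270915
C(5,4)·0.743^4·0.257^1 = 0.391614
C(5,5)·0.743^5·0.257^0 = 0.226435
Sum = 0.8890

0.8890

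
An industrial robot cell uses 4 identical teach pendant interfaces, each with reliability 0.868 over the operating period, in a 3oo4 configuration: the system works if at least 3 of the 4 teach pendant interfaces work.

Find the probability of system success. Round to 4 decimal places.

0.9129

R = Σ_{i=3}^{4} C(4,i) p^i (1−p)^{4−i} with p = 0.868
C(4,3)·0.868^3·0.132^1 = 0.345297
C(4,4)·0.868^4·0.132^0 = 0.567648
Sum = 0.9129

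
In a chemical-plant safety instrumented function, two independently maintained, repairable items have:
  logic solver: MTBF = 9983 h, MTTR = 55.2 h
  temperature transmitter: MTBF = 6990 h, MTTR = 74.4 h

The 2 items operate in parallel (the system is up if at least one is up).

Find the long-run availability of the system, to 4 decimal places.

0.9999

A(logic solver) = MTBF/(MTBF+MTTR) = 9983/(9983+55.2) = 0.994501
A(temperature transmitter) = MTBF/(MTBF+MTTR) = 6990/(6990+74.4) = 0.989468
Parallel availability: 1 − (1 − 0.994501)(1 − 0.989468) = 0.9999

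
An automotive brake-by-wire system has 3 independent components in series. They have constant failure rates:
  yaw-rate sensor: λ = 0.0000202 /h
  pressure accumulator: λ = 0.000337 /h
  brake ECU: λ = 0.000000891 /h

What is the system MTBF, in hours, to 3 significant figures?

Series of exponential components: λ_sys = Σ λ_i
λ_sys = 0.0000202 + 0.000337 + 0.000000891 = 3.5809e-04 /h
MTBF = 1 / λ_sys = 2790 h

2790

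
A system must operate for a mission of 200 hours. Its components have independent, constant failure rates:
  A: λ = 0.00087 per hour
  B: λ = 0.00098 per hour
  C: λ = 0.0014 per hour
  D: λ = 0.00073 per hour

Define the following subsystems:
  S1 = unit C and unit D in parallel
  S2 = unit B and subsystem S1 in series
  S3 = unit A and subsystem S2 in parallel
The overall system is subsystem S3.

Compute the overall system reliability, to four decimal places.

R(A) = exp(−0.00087 × 200) = 0.840297
R(B) = exp(−0.00098 × 200) = 0.822012
R(C) = exp(−0.0014 × 200) = 0.755784
R(D) = exp(−0.00073 × 200) = 0.864158
Parallel (C and D): 1 − (1 − 0.755784)(1 − 0.864158) = 0.966825
Series (B and [0.966825]): 0.822012 × 0.966825 = 0.794742
Parallel (A and [0.794742]): 1 − (1 − 0.840297)(1 − 0.794742) = 0.9672

0.9672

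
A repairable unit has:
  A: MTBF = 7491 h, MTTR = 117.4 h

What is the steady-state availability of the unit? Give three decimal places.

A(A) = MTBF/(MTBF+MTTR) = 7491/(7491+117.4) = 0.985

0.985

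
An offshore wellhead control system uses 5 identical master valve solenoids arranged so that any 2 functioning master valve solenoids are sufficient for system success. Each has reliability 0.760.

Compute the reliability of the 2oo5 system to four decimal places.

0.9866

R = Σ_{i=2}^{5} C(5,i) p^i (1−p)^{5−i} with p = 0.760
C(5,2)·0.760^2·0.240^3 = 0.079847
C(5,3)·0.760^3·0.240^2 = 0.252850
C(5,4)·0.760^4·0.240^1 = 0.400346
C(5,5)·0.760^5·0.240^0 = 0.253553
Sum = 0.9866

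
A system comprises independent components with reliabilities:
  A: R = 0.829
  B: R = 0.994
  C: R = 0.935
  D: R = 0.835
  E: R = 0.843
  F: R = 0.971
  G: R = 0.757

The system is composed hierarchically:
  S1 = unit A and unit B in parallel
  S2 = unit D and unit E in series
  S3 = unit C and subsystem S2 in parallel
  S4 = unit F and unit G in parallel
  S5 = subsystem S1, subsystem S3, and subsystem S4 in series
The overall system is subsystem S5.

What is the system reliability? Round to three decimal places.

0.973

Parallel (A and B): 1 − (1 − 0.82900)(1 − 0.99400) = 0.99897
Series (D and E): 0.83500 × 0.84300 = 0.70391
Parallel (C and [0.70391]): 1 − (1 − 0.93500)(1 − 0.70391) = 0.98075
Parallel (F and G): 1 − (1 − 0.97100)(1 − 0.75700) = 0.99295
Series ([0.99897], [0.98075], and [0.99295]): 0.99897 × 0.98075 × 0.99295 = 0.973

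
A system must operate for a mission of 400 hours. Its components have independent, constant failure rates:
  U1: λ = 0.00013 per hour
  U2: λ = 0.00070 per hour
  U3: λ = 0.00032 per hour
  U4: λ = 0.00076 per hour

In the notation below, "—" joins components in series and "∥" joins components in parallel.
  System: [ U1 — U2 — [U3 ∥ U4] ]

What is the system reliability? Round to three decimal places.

R(U1) = exp(−0.00013 × 400) = 0.94933
R(U2) = exp(−0.00070 × 400) = 0.75578
R(U3) = exp(−0.00032 × 400) = 0.87985
R(U4) = exp(−0.00076 × 400) = 0.73786
Parallel (U3 and U4): 1 − (1 − 0.87985)(1 − 0.73786) = 0.96850
Series (U1, U2, and [0.96850]): 0.94933 × 0.75578 × 0.96850 = 0.695

0.695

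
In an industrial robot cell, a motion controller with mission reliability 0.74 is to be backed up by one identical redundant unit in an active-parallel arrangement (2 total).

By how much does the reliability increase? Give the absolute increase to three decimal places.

R_before = 0.74
R_after = 1 − (1 − 0.74)^2 = 0.932
ΔR = 0.932 − 0.74 = 0.192

0.192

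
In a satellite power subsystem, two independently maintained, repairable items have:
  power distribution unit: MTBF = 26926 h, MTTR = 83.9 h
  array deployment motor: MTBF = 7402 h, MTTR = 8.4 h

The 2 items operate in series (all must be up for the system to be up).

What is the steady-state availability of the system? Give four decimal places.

A(power distribution unit) = MTBF/(MTBF+MTTR) = 26926/(26926+83.9) = 0.996894
A(array deployment motor) = MTBF/(MTBF+MTTR) = 7402/(7402+8.4) = 0.998866
Series availability: 0.996894 × 0.998866 = 0.9958

0.9958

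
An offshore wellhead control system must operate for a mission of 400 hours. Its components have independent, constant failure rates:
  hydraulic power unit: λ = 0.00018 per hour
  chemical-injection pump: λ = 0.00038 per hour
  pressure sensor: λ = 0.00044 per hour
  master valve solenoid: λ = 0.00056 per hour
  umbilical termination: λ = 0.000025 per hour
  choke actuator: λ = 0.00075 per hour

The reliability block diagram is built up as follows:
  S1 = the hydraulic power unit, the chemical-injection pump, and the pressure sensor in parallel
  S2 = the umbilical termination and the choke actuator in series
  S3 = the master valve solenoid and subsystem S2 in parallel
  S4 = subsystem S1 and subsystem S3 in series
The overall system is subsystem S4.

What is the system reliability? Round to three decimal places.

R(hydraulic power unit) = exp(−0.00018 × 400) = 0.93053
R(chemical-injection pump) = exp(−0.00038 × 400) = 0.85899
R(pressure sensor) = exp(−0.00044 × 400) = 0.83862
R(master valve solenoid) = exp(−0.00056 × 400) = 0.79932
R(umbilical termination) = exp(−0.000025 × 400) = 0.99005
R(choke actuator) = exp(−0.00075 × 400) = 0.74082
Parallel (hydraulic power unit, chemical-injection pump, and pressure sensor): 1 − (1 − 0.93053)(1 − 0.85899)(1 − 0.83862) = 0.99842
Series (umbilical termination and choke actuator): 0.99005 × 0.74082 = 0.73345
Parallel (master valve solenoid and [0.73345]): 1 − (1 − 0.79932)(1 − 0.73345) = 0.94651
Series ([0.99842] and [0.94651]): 0.99842 × 0.94651 = 0.945

0.945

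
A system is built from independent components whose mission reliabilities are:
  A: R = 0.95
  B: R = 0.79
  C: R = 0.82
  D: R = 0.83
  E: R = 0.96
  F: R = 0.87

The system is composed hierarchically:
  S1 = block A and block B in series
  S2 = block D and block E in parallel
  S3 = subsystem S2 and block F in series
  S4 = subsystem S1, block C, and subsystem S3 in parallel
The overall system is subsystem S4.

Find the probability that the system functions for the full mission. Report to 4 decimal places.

Series (A and B): 0.950000 × 0.790000 = 0.750500
Parallel (D and E): 1 − (1 − 0.830000)(1 − 0.960000) = 0.993200
Series ([0.993200] and F): 0.993200 × 0.870000 = 0.864084
Parallel ([0.750500], C, and [0.864084]): 1 − (1 − 0.750500)(1 − 0.820000)(1 − 0.864084) = 0.9939

0.9939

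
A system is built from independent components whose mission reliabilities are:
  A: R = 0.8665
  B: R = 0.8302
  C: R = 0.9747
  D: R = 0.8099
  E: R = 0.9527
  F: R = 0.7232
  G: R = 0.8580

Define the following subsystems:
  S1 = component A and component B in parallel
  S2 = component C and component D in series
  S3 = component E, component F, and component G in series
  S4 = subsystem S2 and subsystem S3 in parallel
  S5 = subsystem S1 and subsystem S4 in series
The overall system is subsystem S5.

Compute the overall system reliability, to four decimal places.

0.8932

Parallel (A and B): 1 − (1 − 0.866500)(1 − 0.830200) = 0.977332
Series (C and D): 0.974700 × 0.809900 = 0.789410
Series (E, F, and G): 0.952700 × 0.723200 × 0.858000 = 0.591156
Parallel ([0.789410] and [0.591156]): 1 − (1 − 0.789410)(1 − 0.591156) = 0.913902
Series ([0.977332] and [0.913902]): 0.977332 × 0.913902 = 0.8932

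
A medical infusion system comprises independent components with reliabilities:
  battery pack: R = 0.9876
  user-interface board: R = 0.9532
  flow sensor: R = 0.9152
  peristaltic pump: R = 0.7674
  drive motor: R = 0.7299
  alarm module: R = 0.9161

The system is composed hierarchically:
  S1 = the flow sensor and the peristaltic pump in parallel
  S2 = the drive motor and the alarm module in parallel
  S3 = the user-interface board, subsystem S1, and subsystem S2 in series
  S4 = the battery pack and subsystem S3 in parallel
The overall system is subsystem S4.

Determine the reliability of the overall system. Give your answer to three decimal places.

0.999

Parallel (flow sensor and peristaltic pump): 1 − (1 − 0.91520)(1 − 0.76740) = 0.98028
Parallel (drive motor and alarm module): 1 − (1 − 0.72990)(1 − 0.91610) = 0.97734
Series (user-interface board, [0.98028], and [0.97734]): 0.95320 × 0.98028 × 0.97734 = 0.91323
Parallel (battery pack and [0.91323]): 1 − (1 − 0.98760)(1 − 0.91323) = 0.999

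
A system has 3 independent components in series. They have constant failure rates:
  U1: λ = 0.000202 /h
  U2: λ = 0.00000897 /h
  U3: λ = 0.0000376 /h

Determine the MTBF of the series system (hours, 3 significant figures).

Series of exponential components: λ_sys = Σ λ_i
λ_sys = 0.000202 + 0.00000897 + 0.0000376 = 2.4857e-04 /h
MTBF = 1 / λ_sys = 4020 h

4020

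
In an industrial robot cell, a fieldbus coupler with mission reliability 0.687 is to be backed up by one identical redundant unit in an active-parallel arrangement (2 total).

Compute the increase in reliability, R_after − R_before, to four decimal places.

0.2150

R_before = 0.687
R_after = 1 − (1 − 0.687)^2 = 0.9020
ΔR = 0.9020 − 0.687 = 0.2150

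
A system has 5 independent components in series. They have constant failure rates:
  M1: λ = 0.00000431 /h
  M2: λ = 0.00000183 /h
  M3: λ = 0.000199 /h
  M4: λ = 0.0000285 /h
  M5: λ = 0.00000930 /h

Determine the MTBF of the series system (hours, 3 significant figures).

4120

Series of exponential components: λ_sys = Σ λ_i
λ_sys = 0.00000431 + 0.00000183 + 0.000199 + 0.0000285 + 0.00000930 = 2.4294e-04 /h
MTBF = 1 / λ_sys = 4120 h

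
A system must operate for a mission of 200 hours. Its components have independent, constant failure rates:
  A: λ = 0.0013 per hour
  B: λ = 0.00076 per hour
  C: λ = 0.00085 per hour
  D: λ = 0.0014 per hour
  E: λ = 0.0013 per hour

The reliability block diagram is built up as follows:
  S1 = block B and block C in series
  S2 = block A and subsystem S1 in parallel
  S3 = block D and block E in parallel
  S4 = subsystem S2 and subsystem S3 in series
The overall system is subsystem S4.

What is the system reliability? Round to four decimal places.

0.8846

R(A) = exp(−0.0013 × 200) = 0.771052
R(B) = exp(−0.00076 × 200) = 0.858988
R(C) = exp(−0.00085 × 200) = 0.843665
R(D) = exp(−0.0014 × 200) = 0.755784
R(E) = exp(−0.0013 × 200) = 0.771052
Series (B and C): 0.858988 × 0.843665 = 0.724698
Parallel (A and [0.724698]): 1 − (1 − 0.771052)(1 − 0.724698) = 0.936970
Parallel (D and E): 1 − (1 − 0.755784)(1 − 0.771052) = 0.944087
Series ([0.936970] and [0.944087]): 0.936970 × 0.944087 = 0.8846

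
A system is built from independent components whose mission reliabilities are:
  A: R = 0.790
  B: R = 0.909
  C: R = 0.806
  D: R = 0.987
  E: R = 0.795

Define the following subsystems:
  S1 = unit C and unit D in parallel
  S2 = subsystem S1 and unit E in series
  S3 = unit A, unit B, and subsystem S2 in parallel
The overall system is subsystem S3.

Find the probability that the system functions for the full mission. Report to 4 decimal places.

Parallel (C and D): 1 − (1 − 0.806000)(1 − 0.987000) = 0.997478
Series ([0.997478] and E): 0.997478 × 0.795000 = 0.792995
Parallel (A, B, and [0.792995]): 1 − (1 − 0.790000)(1 − 0.909000)(1 − 0.792995) = 0.9960

0.9960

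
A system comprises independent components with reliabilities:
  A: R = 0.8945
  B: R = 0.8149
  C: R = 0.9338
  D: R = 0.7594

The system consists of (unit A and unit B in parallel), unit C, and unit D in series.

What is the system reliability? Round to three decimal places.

Parallel (A and B): 1 − (1 − 0.89450)(1 − 0.81490) = 0.98047
Series ([0.98047], C, and D): 0.98047 × 0.93380 × 0.75940 = 0.695

0.695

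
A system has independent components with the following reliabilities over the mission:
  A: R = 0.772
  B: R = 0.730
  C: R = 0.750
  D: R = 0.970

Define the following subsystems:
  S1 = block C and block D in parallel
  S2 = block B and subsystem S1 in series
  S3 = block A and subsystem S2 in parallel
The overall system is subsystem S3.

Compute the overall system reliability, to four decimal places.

Parallel (C and D): 1 − (1 − 0.750000)(1 − 0.970000) = 0.992500
Series (B and [0.992500]): 0.730000 × 0.992500 = 0.724525
Parallel (A and [0.724525]): 1 − (1 − 0.772000)(1 − 0.724525) = 0.9372

0.9372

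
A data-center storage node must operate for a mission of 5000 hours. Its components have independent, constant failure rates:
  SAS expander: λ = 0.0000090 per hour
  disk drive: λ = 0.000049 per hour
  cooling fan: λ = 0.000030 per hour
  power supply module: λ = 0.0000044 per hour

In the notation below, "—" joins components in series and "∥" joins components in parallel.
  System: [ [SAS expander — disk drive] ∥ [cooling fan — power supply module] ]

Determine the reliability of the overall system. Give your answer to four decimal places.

0.9602

R(SAS expander) = exp(−0.0000090 × 5000) = 0.955997
R(disk drive) = exp(−0.000049 × 5000) = 0.782705
R(cooling fan) = exp(−0.000030 × 5000) = 0.860708
R(power supply module) = exp(−0.0000044 × 5000) = 0.978240
Series (SAS expander and disk drive): 0.955997 × 0.782705 = 0.748264
Series (cooling fan and power supply module): 0.860708 × 0.978240 = 0.841979
Parallel ([0.748264] and [0.841979]): 1 − (1 − 0.748264)(1 − 0.841979) = 0.9602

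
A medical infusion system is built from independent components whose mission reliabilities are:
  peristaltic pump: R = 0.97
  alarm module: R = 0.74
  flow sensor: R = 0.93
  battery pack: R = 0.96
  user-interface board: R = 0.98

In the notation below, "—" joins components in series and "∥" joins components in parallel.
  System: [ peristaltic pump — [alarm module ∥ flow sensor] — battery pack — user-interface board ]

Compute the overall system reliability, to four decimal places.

0.8960

Parallel (alarm module and flow sensor): 1 − (1 − 0.740000)(1 − 0.930000) = 0.981800
Series (peristaltic pump, [0.981800], battery pack, and user-interface board): 0.970000 × 0.981800 × 0.960000 × 0.980000 = 0.8960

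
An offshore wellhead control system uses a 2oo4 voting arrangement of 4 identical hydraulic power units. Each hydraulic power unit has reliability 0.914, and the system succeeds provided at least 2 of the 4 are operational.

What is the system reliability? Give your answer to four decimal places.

R = Σ_{i=2}^{4} C(4,i) p^i (1−p)^{4−i} with p = 0.914
C(4,2)·0.914^2·0.086^2 = 0.037072
C(4,3)·0.914^3·0.086^1 = 0.262662
C(4,4)·0.914^4·0.086^0 = 0.697886
Sum = 0.9976

0.9976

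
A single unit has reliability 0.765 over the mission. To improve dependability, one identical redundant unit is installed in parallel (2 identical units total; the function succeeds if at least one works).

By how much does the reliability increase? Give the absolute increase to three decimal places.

0.180

R_before = 0.765
R_after = 1 − (1 − 0.765)^2 = 0.945
ΔR = 0.945 − 0.765 = 0.180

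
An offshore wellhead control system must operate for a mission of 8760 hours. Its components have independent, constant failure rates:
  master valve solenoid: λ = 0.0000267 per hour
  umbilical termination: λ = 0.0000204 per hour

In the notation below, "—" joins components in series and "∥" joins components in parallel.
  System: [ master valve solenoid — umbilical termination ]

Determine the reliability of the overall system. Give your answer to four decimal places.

0.6619

R(master valve solenoid) = exp(−0.0000267 × 8760) = 0.791447
R(umbilical termination) = exp(−0.0000204 × 8760) = 0.836353
Series (master valve solenoid and umbilical termination): 0.791447 × 0.836353 = 0.6619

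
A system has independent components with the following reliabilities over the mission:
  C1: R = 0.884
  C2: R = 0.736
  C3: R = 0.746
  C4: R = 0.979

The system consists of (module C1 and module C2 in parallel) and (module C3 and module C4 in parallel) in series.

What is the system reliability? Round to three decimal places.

Parallel (C1 and C2): 1 − (1 − 0.88400)(1 − 0.73600) = 0.96938
Parallel (C3 and C4): 1 − (1 − 0.74600)(1 − 0.97900) = 0.99467
Series ([0.96938] and [0.99467]): 0.96938 × 0.99467 = 0.964

0.964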